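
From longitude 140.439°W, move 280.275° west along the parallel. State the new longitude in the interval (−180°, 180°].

60.714°W

Start at -140.439°; shift −280.275° → -420.714°.
-420.714° lies outside (−180°, 180°]; add 360° → -60.714°.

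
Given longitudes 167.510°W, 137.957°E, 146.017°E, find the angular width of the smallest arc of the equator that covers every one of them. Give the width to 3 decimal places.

54.533°

Sort the longitudes: -167.510°, +137.957°, +146.017°.
Eastward gaps between consecutive values (wrapping around): 305.467°, 8.060°, 46.473°.
Largest gap = 305.467° ⇒ minimal covering band is its complement: 360° − 305.467° = 54.533°.
Band runs from +137.957° eastward to -167.510°, crossing the antimeridian.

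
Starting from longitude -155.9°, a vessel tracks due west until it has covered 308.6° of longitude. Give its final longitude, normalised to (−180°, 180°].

-104.5°

Start at -155.9°; shift −308.6° → -464.5°.
-464.5° lies outside (−180°, 180°]; add 360° → -104.5°.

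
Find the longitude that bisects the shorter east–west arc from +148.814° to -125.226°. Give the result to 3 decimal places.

Signed shortest Δλ from +148.814° to -125.226° is +85.960°.
Midpoint longitude = +148.814° + (+85.960°)/2 = +148.814° + 42.980° = +191.794°.
Normalise into (−180°, 180°]: -168.206°.
(The naïve average (+148.814 + -125.226)/2 = 11.794° is on the wrong side of the globe.)

-168.206°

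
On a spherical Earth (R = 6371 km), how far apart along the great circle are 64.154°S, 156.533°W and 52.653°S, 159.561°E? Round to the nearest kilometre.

Δλ = 159.561 − -156.533 = 316.094°; wrapped into (−180°, 180°]: -43.906°.
Δφ = -52.653 − -64.154 = 11.501°.
a = sin²(Δφ/2) + cos φ₁ · cos φ₂ · sin²(Δλ/2) = 0.047002.
c = 2·atan2(√a, √(1−a)) = 0.43707 rad → d = 6371·c ≈ 2784.56 km.

2785 km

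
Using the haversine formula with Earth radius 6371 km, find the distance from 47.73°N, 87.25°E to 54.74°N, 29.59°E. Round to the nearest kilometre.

3971 km

Δλ = 29.59 − 87.25 = -57.66°.
Δφ = 54.74 − 47.73 = 7.01°.
a = sin²(Δφ/2) + cos φ₁ · cos φ₂ · sin²(Δλ/2) = 0.094028.
c = 2·atan2(√a, √(1−a)) = 0.62332 rad → d = 6371·c ≈ 3971.18 km.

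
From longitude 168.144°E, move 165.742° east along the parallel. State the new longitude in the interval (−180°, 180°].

26.114°W

Start at +168.144°; shift +165.742° → +333.886°.
+333.886° lies outside (−180°, 180°]; subtract 360° → -26.114°.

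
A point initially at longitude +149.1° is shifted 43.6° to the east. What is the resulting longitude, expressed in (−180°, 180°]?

-167.3°

Start at +149.1°; shift +43.6° → +192.7°.
+192.7° lies outside (−180°, 180°]; subtract 360° → -167.3°.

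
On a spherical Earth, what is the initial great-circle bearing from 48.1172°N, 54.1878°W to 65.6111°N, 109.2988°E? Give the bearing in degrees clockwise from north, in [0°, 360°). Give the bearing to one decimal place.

7.4°

Δλ = 109.2988 − -54.1878 = 163.4866°.
θ = atan2( sin Δλ · cos φ₂ , cos φ₁ · sin φ₂ − sin φ₁ · cos φ₂ · cos Δλ )
  = atan2(0.11737, 0.90278) = 7.407° → normalised to [0°, 360°): 7.407°.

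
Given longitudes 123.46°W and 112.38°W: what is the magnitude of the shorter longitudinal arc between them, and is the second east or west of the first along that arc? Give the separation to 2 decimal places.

11.08° east

Raw difference: -112.38 − -123.46 = 11.08°.
Normalise into (−180°, 180°]: 11.08° stays 11.08°.
Positive ⇒ the second point lies to the east; separation 11.08°.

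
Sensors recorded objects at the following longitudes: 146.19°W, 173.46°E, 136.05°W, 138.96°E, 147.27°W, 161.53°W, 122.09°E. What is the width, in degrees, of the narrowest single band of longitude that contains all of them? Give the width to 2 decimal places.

Sort the longitudes: -161.53°, -147.27°, -146.19°, -136.05°, +122.09°, +138.96°, +173.46°.
Eastward gaps between consecutive values (wrapping around): 14.26°, 1.08°, 10.14°, 258.14°, 16.87°, 34.50°, 25.01°.
Largest gap = 258.14° ⇒ minimal covering band is its complement: 360° − 258.14° = 101.86°.
Band runs from +122.09° eastward to -136.05°, crossing the antimeridian.

101.86°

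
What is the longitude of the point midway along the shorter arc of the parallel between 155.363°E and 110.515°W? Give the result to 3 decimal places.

157.576°W

Signed shortest Δλ from +155.363° to -110.515° is +94.122°.
Midpoint longitude = +155.363° + (+94.122°)/2 = +155.363° + 47.061° = +202.424°.
Normalise into (−180°, 180°]: -157.576°.
(The naïve average (+155.363 + -110.515)/2 = 22.424° is on the wrong side of the globe.)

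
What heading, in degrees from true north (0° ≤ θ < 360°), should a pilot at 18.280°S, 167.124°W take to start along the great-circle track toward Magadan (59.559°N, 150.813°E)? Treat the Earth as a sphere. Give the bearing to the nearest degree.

Δλ = 150.813 − -167.124 = 317.937°; wrapped into (−180°, 180°]: -42.063°.
θ = atan2( sin Δλ · cos φ₂ , cos φ₁ · sin φ₂ − sin φ₁ · cos φ₂ · cos Δλ )
  = atan2(-0.33943, 0.93662) = -19.920° → normalised to [0°, 360°): 340.080°.

340°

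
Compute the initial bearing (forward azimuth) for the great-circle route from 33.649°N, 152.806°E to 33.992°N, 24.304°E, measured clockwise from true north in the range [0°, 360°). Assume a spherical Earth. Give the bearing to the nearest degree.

319°

Δλ = 24.304 − 152.806 = -128.502°.
θ = atan2( sin Δλ · cos φ₂ , cos φ₁ · sin φ₂ − sin φ₁ · cos φ₂ · cos Δλ )
  = atan2(-0.64885, 0.75141) = -40.811° → normalised to [0°, 360°): 319.189°.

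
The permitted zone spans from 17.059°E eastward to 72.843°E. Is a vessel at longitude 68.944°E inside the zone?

Band width going east from +17.059° to +72.843°: ((72.843 − 17.059) mod 360) = 55.784°.
Offset of +68.944° east of the west edge: ((68.944 − 17.059) mod 360) = 51.885°.
51.885° ≤ 55.784° ⇒ inside.

Yes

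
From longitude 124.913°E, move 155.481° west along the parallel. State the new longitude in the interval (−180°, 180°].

30.568°W

Start at +124.913°; shift −155.481° → -30.568°.
-30.568° already lies in (−180°, 180°].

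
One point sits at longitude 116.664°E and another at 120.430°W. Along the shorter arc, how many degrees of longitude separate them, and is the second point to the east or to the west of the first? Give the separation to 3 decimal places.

122.906° east

Raw difference: -120.430 − 116.664 = -237.094°.
Normalise into (−180°, 180°]: -237.094° + 360° = 122.906°.
Positive ⇒ the second point lies to the east; separation 122.906°.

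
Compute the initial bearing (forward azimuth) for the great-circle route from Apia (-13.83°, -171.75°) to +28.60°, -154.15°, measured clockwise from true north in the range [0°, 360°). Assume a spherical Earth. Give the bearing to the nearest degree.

Δλ = -154.15 − -171.75 = 17.60°.
θ = atan2( sin Δλ · cos φ₂ , cos φ₁ · sin φ₂ − sin φ₁ · cos φ₂ · cos Δλ )
  = atan2(0.26548, 0.66486) = 21.766° → normalised to [0°, 360°): 21.766°.

22°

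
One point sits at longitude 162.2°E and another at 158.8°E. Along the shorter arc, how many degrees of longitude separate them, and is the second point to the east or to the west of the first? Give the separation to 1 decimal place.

Raw difference: 158.8 − 162.2 = -3.4°.
Normalise into (−180°, 180°]: -3.4° stays -3.4°.
Negative ⇒ the second point lies to the west; separation 3.4°.

3.4° west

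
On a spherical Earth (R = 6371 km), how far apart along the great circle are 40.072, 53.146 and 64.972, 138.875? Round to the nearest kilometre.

5849 km

Δλ = 138.875 − 53.146 = 85.729°.
Δφ = 64.972 − 40.072 = 24.900°.
a = sin²(Δφ/2) + cos φ₁ · cos φ₂ · sin²(Δλ/2) = 0.196294.
c = 2·atan2(√a, √(1−a)) = 0.91800 rad → d = 6371·c ≈ 5848.56 km.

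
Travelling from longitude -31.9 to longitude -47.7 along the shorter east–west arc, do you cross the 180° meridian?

No

Signed shortest Δλ = ((-47.7 − -31.9 + 180) mod 360) − 180 = -15.8°.
Going west by 15.8° from -31.9° reaches -47.7° without touching 180°.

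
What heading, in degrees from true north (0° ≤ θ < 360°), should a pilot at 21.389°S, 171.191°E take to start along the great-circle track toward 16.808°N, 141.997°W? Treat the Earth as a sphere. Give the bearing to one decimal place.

Δλ = -141.997 − 171.191 = -313.188°; wrapped into (−180°, 180°]: 46.812°.
θ = atan2( sin Δλ · cos φ₂ , cos φ₁ · sin φ₂ − sin φ₁ · cos φ₂ · cos Δλ )
  = atan2(0.69796, 0.50818) = 53.942° → normalised to [0°, 360°): 53.942°.

53.9°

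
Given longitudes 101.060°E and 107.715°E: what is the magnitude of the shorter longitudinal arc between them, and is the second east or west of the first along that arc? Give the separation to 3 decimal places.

6.655° east

Raw difference: 107.715 − 101.060 = 6.655°.
Normalise into (−180°, 180°]: 6.655° stays 6.655°.
Positive ⇒ the second point lies to the east; separation 6.655°.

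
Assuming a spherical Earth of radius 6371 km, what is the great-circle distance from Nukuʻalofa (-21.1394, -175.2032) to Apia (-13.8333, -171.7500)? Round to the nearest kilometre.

891 km

Δλ = -171.7500 − -175.2032 = 3.4532°.
Δφ = -13.8333 − -21.1394 = 7.3061°.
a = sin²(Δφ/2) + cos φ₁ · cos φ₂ · sin²(Δλ/2) = 0.004882.
c = 2·atan2(√a, √(1−a)) = 0.13985 rad → d = 6371·c ≈ 891.00 km.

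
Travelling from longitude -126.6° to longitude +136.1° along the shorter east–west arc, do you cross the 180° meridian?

Naïve |136.1 − -126.6| = 262.7° > 180°, so the shorter arc goes the other way round — across 180°.
Signed shortest Δλ = ((136.1 − -126.6 + 180) mod 360) − 180 = -97.3°.
Going west by 97.3° from -126.6° passes through 180° before reaching +136.1°.

Yes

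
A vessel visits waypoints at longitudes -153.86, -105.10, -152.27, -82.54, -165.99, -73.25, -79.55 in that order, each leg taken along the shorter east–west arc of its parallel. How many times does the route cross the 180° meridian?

Leg 1: -153.86° → -105.10°, shortest Δλ = 48.76° (east) — does not cross 180°.
Leg 2: -105.10° → -152.27°, shortest Δλ = -47.17° (west) — does not cross 180°.
Leg 3: -152.27° → -82.54°, shortest Δλ = 69.73° (east) — does not cross 180°.
Leg 4: -82.54° → -165.99°, shortest Δλ = -83.45° (west) — does not cross 180°.
Leg 5: -165.99° → -73.25°, shortest Δλ = 92.74° (east) — does not cross 180°.
Leg 6: -73.25° → -79.55°, shortest Δλ = -6.3° (west) — does not cross 180°.
Total crossings: 0.

0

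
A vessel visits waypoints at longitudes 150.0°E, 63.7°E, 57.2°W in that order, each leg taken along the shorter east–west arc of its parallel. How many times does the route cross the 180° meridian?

Leg 1: +150.0° → +63.7°, shortest Δλ = -86.3° (west) — does not cross 180°.
Leg 2: +63.7° → -57.2°, shortest Δλ = -120.9° (west) — does not cross 180°.
Total crossings: 0.

0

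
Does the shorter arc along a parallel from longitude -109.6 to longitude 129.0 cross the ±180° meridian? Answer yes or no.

Naïve |129.0 − -109.6| = 238.6° > 180°, so the shorter arc goes the other way round — across 180°.
Signed shortest Δλ = ((129.0 − -109.6 + 180) mod 360) − 180 = -121.4°.
Going west by 121.4° from -109.6° passes through 180° before reaching +129.0°.

Yes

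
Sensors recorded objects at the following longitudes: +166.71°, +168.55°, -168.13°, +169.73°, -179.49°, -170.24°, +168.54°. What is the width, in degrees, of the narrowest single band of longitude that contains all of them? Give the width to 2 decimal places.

25.16°

Sort the longitudes: -179.49°, -170.24°, -168.13°, +166.71°, +168.54°, +168.55°, +169.73°.
Eastward gaps between consecutive values (wrapping around): 9.25°, 2.11°, 334.84°, 1.83°, 0.01°, 1.18°, 10.78°.
Largest gap = 334.84° ⇒ minimal covering band is its complement: 360° − 334.84° = 25.16°.
Band runs from +166.71° eastward to -168.13°, crossing the antimeridian.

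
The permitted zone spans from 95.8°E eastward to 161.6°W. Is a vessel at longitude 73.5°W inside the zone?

Band width going east from +95.8° to -161.6°: ((-161.6 − 95.8) mod 360) = 102.6°.
Offset of -73.5° east of the west edge: ((-73.5 − 95.8) mod 360) = 190.7°.
190.7° > 102.6° ⇒ outside.

No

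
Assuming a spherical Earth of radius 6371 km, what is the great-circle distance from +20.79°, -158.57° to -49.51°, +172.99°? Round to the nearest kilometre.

Δλ = 172.99 − -158.57 = 331.56°; wrapped into (−180°, 180°]: -28.44°.
Δφ = -49.51 − 20.79 = -70.30°.
a = sin²(Δφ/2) + cos φ₁ · cos φ₂ · sin²(Δλ/2) = 0.368082.
c = 2·atan2(√a, √(1−a)) = 1.30380 rad → d = 6371·c ≈ 8306.51 km.

8307 km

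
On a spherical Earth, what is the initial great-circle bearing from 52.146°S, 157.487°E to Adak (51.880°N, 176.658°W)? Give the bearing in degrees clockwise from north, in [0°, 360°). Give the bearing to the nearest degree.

Δλ = -176.658 − 157.487 = -334.145°; wrapped into (−180°, 180°]: 25.855°.
θ = atan2( sin Δλ · cos φ₂ , cos φ₁ · sin φ₂ − sin φ₁ · cos φ₂ · cos Δλ )
  = atan2(0.26921, 0.92140) = 16.287° → normalised to [0°, 360°): 16.287°.

16°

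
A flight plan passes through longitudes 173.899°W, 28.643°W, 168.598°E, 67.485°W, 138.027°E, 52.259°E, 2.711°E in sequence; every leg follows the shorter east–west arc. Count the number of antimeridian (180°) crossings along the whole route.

3

Leg 1: -173.899° → -28.643°, shortest Δλ = 145.256° (east) — does not cross 180°.
Leg 2: -28.643° → +168.598°, shortest Δλ = -162.759° (west) — crosses 180°.
Leg 3: +168.598° → -67.485°, shortest Δλ = 123.917° (east) — crosses 180°.
Leg 4: -67.485° → +138.027°, shortest Δλ = -154.488° (west) — crosses 180°.
Leg 5: +138.027° → +52.259°, shortest Δλ = -85.768° (west) — does not cross 180°.
Leg 6: +52.259° → +2.711°, shortest Δλ = -49.548° (west) — does not cross 180°.
Total crossings: 3.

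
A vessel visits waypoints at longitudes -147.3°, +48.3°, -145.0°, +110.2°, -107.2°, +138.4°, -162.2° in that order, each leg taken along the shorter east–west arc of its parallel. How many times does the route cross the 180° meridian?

6

Leg 1: -147.3° → +48.3°, shortest Δλ = -164.4° (west) — crosses 180°.
Leg 2: +48.3° → -145.0°, shortest Δλ = 166.7° (east) — crosses 180°.
Leg 3: -145.0° → +110.2°, shortest Δλ = -104.8° (west) — crosses 180°.
Leg 4: +110.2° → -107.2°, shortest Δλ = 142.6° (east) — crosses 180°.
Leg 5: -107.2° → +138.4°, shortest Δλ = -114.4° (west) — crosses 180°.
Leg 6: +138.4° → -162.2°, shortest Δλ = 59.4° (east) — crosses 180°.
Total crossings: 6.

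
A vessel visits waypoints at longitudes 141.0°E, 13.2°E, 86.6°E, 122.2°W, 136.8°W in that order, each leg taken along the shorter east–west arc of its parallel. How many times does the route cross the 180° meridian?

Leg 1: +141.0° → +13.2°, shortest Δλ = -127.8° (west) — does not cross 180°.
Leg 2: +13.2° → +86.6°, shortest Δλ = 73.4° (east) — does not cross 180°.
Leg 3: +86.6° → -122.2°, shortest Δλ = 151.2° (east) — crosses 180°.
Leg 4: -122.2° → -136.8°, shortest Δλ = -14.6° (west) — does not cross 180°.
Total crossings: 1.

1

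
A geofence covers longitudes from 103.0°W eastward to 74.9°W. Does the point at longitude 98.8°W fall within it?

Yes

Band width going east from -103.0° to -74.9°: ((-74.9 − -103.0) mod 360) = 28.1°.
Offset of -98.8° east of the west edge: ((-98.8 − -103.0) mod 360) = 4.2°.
4.2° ≤ 28.1° ⇒ inside.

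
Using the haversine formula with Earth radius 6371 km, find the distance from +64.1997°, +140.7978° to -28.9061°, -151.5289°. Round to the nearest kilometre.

11885 km

Δλ = -151.5289 − 140.7978 = -292.3267°; wrapped into (−180°, 180°]: 67.6733°.
Δφ = -28.9061 − 64.1997 = -93.1058°.
a = sin²(Δφ/2) + cos φ₁ · cos φ₂ · sin²(Δλ/2) = 0.645225.
c = 2·atan2(√a, √(1−a)) = 1.86549 rad → d = 6371·c ≈ 11885.06 km.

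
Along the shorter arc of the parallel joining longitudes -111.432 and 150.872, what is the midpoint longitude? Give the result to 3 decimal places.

Signed shortest Δλ from -111.432° to +150.872° is -97.696°.
Midpoint longitude = -111.432° + (-97.696°)/2 = -111.432° − 48.848° = -160.280°.
(The naïve average (-111.432 + +150.872)/2 = 19.72° is on the wrong side of the globe.)

-160.280°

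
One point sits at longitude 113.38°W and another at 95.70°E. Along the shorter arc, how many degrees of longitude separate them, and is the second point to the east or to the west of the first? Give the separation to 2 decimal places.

Raw difference: 95.70 − -113.38 = 209.08°.
Normalise into (−180°, 180°]: 209.08° − 360° = -150.92°.
Negative ⇒ the second point lies to the west; separation 150.92°.

150.92° west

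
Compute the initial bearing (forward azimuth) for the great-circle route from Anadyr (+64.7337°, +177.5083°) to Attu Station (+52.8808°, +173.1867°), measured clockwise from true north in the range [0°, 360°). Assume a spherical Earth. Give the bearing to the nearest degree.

Δλ = 173.1867 − 177.5083 = -4.3216°.
θ = atan2( sin Δλ · cos φ₂ , cos φ₁ · sin φ₂ − sin φ₁ · cos φ₂ · cos Δλ )
  = atan2(-0.04547, -0.20385) = -167.424° → normalised to [0°, 360°): 192.576°.

193°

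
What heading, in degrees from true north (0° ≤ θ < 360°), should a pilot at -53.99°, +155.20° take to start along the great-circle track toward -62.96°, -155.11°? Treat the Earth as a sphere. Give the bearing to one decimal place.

Δλ = -155.11 − 155.20 = -310.31°; wrapped into (−180°, 180°]: 49.69°.
θ = atan2( sin Δλ · cos φ₂ , cos φ₁ · sin φ₂ − sin φ₁ · cos φ₂ · cos Δλ )
  = atan2(0.34667, -0.28576) = 129.499° → normalised to [0°, 360°): 129.499°.

129.5°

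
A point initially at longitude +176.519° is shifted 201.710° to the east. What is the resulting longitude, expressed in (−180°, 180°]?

Start at +176.519°; shift +201.710° → +378.229°.
+378.229° lies outside (−180°, 180°]; subtract 360° → +18.229°.

+18.229°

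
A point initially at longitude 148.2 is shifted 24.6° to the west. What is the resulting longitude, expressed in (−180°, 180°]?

Start at +148.2°; shift −24.6° → +123.6°.
+123.6° already lies in (−180°, 180°].

+123.6°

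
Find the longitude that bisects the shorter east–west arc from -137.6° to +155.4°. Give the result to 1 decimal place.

-171.1°

Signed shortest Δλ from -137.6° to +155.4° is -67.0°.
Midpoint longitude = -137.6° + (-67.0°)/2 = -137.6° − 33.5° = -171.1°.
(The naïve average (-137.6 + +155.4)/2 = 8.9° is on the wrong side of the globe.)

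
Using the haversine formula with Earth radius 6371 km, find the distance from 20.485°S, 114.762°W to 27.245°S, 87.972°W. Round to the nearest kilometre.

2820 km

Δλ = -87.972 − -114.762 = 26.790°.
Δφ = -27.245 − -20.485 = -6.760°.
a = sin²(Δφ/2) + cos φ₁ · cos φ₂ · sin²(Δλ/2) = 0.048173.
c = 2·atan2(√a, √(1−a)) = 0.44257 rad → d = 6371·c ≈ 2819.60 km.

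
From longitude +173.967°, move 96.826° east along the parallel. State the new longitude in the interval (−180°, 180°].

Start at +173.967°; shift +96.826° → +270.793°.
+270.793° lies outside (−180°, 180°]; subtract 360° → -89.207°.

-89.207°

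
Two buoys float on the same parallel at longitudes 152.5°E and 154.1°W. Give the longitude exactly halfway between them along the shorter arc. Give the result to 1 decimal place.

Signed shortest Δλ from +152.5° to -154.1° is +53.4°.
Midpoint longitude = +152.5° + (+53.4°)/2 = +152.5° + 26.7° = +179.2°.
(The naïve average (+152.5 + -154.1)/2 = -0.8° is on the wrong side of the globe.)

179.2°E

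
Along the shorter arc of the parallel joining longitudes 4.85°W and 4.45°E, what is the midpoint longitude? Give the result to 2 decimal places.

Signed shortest Δλ from -4.85° to +4.45° is +9.30°.
Midpoint longitude = -4.85° + (+9.30°)/2 = -4.85° + 4.65° = -0.20°.

0.20°W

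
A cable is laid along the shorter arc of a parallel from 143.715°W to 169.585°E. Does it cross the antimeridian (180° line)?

Yes

Naïve |169.585 − -143.715| = 313.3° > 180°, so the shorter arc goes the other way round — across 180°.
Signed shortest Δλ = ((169.585 − -143.715 + 180) mod 360) − 180 = -46.7°.
Going west by 46.7° from -143.715° passes through 180° before reaching +169.585°.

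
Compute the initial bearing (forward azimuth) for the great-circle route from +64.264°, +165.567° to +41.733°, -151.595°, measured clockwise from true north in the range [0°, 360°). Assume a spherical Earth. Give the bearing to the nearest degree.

Δλ = -151.595 − 165.567 = -317.162°; wrapped into (−180°, 180°]: 42.838°.
θ = atan2( sin Δλ · cos φ₂ , cos φ₁ · sin φ₂ − sin φ₁ · cos φ₂ · cos Δλ )
  = atan2(0.50740, -0.20389) = 111.891° → normalised to [0°, 360°): 111.891°.

112°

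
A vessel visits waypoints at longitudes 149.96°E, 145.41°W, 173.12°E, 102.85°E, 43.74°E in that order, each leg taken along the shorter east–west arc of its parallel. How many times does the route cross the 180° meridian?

Leg 1: +149.96° → -145.41°, shortest Δλ = 64.63° (east) — crosses 180°.
Leg 2: -145.41° → +173.12°, shortest Δλ = -41.47° (west) — crosses 180°.
Leg 3: +173.12° → +102.85°, shortest Δλ = -70.27° (west) — does not cross 180°.
Leg 4: +102.85° → +43.74°, shortest Δλ = -59.11° (west) — does not cross 180°.
Total crossings: 2.

2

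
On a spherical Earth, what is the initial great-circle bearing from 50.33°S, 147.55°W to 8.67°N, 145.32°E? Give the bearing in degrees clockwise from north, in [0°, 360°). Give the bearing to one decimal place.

293.3°

Δλ = 145.32 − -147.55 = 292.87°; wrapped into (−180°, 180°]: -67.13°.
θ = atan2( sin Δλ · cos φ₂ , cos φ₁ · sin φ₂ − sin φ₁ · cos φ₂ · cos Δλ )
  = atan2(-0.91086, 0.39196) = -66.717° → normalised to [0°, 360°): 293.283°.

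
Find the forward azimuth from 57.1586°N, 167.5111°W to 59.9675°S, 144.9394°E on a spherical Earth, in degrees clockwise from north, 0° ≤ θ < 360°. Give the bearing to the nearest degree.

Δλ = 144.9394 − -167.5111 = 312.4505°; wrapped into (−180°, 180°]: -47.5495°.
θ = atan2( sin Δλ · cos φ₂ , cos φ₁ · sin φ₂ − sin φ₁ · cos φ₂ · cos Δλ )
  = atan2(-0.36929, -0.75332) = -153.885° → normalised to [0°, 360°): 206.115°.

206°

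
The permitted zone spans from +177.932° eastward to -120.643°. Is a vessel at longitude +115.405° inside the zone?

Band width going east from +177.932° to -120.643°: ((-120.643 − 177.932) mod 360) = 61.425°.
Offset of +115.405° east of the west edge: ((115.405 − 177.932) mod 360) = 297.473°.
297.473° > 61.425° ⇒ outside.

No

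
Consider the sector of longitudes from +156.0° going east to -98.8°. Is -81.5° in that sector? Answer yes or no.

No

Band width going east from +156.0° to -98.8°: ((-98.8 − 156.0) mod 360) = 105.2°.
Offset of -81.5° east of the west edge: ((-81.5 − 156.0) mod 360) = 122.5°.
122.5° > 105.2° ⇒ outside.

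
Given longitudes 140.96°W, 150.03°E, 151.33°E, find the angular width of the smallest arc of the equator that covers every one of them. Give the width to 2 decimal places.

69.01°

Sort the longitudes: -140.96°, +150.03°, +151.33°.
Eastward gaps between consecutive values (wrapping around): 290.99°, 1.30°, 67.71°.
Largest gap = 290.99° ⇒ minimal covering band is its complement: 360° − 290.99° = 69.01°.
Band runs from +150.03° eastward to -140.96°, crossing the antimeridian.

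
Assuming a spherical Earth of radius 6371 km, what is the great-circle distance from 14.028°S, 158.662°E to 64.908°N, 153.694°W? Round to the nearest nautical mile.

5205 nmi

Δλ = -153.694 − 158.662 = -312.356°; wrapped into (−180°, 180°]: 47.644°.
Δφ = 64.908 − -14.028 = 78.936°.
a = sin²(Δφ/2) + cos φ₁ · cos φ₂ · sin²(Δλ/2) = 0.471164.
c = 2·atan2(√a, √(1−a)) = 1.51309 rad → d = 6371·c ≈ 9639.91 km ≈ 5205.14 nmi.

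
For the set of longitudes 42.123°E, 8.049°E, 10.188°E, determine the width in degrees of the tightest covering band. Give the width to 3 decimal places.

Sort the longitudes: +8.049°, +10.188°, +42.123°.
Eastward gaps between consecutive values (wrapping around): 2.139°, 31.935°, 325.926°.
Largest gap = 325.926° ⇒ minimal covering band is its complement: 360° − 325.926° = 34.074°.
Band runs from +8.049° eastward to +42.123°.

34.074°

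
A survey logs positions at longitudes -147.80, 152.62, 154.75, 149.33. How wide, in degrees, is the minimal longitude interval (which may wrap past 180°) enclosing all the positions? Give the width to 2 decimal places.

62.87°

Sort the longitudes: -147.80°, +149.33°, +152.62°, +154.75°.
Eastward gaps between consecutive values (wrapping around): 297.13°, 3.29°, 2.13°, 57.45°.
Largest gap = 297.13° ⇒ minimal covering band is its complement: 360° − 297.13° = 62.87°.
Band runs from +149.33° eastward to -147.80°, crossing the antimeridian.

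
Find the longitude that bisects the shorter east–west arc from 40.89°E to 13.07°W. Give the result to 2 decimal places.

Signed shortest Δλ from +40.89° to -13.07° is -53.96°.
Midpoint longitude = +40.89° + (-53.96°)/2 = +40.89° − 26.98° = +13.91°.

13.91°E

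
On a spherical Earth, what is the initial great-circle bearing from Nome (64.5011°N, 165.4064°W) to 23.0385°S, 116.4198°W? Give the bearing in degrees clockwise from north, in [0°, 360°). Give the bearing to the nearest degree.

Δλ = -116.4198 − -165.4064 = 48.9866°.
θ = atan2( sin Δλ · cos φ₂ , cos φ₁ · sin φ₂ − sin φ₁ · cos φ₂ · cos Δλ )
  = atan2(0.69437, -0.71355) = 135.780° → normalised to [0°, 360°): 135.780°.

136°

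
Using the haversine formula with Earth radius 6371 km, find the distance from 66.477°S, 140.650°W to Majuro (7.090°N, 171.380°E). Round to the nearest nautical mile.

Δλ = 171.380 − -140.650 = 312.030°; wrapped into (−180°, 180°]: -47.970°.
Δφ = 7.090 − -66.477 = 73.567°.
a = sin²(Δφ/2) + cos φ₁ · cos φ₂ · sin²(Δλ/2) = 0.423999.
c = 2·atan2(√a, √(1−a)) = 1.41820 rad → d = 6371·c ≈ 9035.37 km ≈ 4878.71 nmi.

4879 nmi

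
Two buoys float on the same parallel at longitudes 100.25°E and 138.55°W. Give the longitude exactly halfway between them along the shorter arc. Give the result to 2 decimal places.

160.85°E

Signed shortest Δλ from +100.25° to -138.55° is +121.20°.
Midpoint longitude = +100.25° + (+121.20°)/2 = +100.25° + 60.60° = +160.85°.
(The naïve average (+100.25 + -138.55)/2 = -19.15° is on the wrong side of the globe.)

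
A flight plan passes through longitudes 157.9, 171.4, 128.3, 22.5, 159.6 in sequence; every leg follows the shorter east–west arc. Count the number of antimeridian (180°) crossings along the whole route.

0

Leg 1: +157.9° → +171.4°, shortest Δλ = 13.5° (east) — does not cross 180°.
Leg 2: +171.4° → +128.3°, shortest Δλ = -43.1° (west) — does not cross 180°.
Leg 3: +128.3° → +22.5°, shortest Δλ = -105.8° (west) — does not cross 180°.
Leg 4: +22.5° → +159.6°, shortest Δλ = 137.1° (east) — does not cross 180°.
Total crossings: 0.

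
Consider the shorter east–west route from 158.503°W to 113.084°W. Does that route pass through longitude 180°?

No

Signed shortest Δλ = ((-113.084 − -158.503 + 180) mod 360) − 180 = 45.419°.
Going east by 45.419° from -158.503° reaches -113.084° without touching 180°.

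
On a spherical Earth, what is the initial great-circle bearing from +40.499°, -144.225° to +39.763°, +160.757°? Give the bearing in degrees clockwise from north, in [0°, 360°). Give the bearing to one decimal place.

Δλ = 160.757 − -144.225 = 304.982°; wrapped into (−180°, 180°]: -55.018°.
θ = atan2( sin Δλ · cos φ₂ , cos φ₁ · sin φ₂ − sin φ₁ · cos φ₂ · cos Δλ )
  = atan2(-0.62982, 0.20016) = -72.369° → normalised to [0°, 360°): 287.631°.

287.6°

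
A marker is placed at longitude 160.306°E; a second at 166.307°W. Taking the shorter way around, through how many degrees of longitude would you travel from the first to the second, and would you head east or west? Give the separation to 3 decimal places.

Raw difference: -166.307 − 160.306 = -326.613°.
Normalise into (−180°, 180°]: -326.613° + 360° = 33.387°.
Positive ⇒ the second point lies to the east; separation 33.387°.

33.387° east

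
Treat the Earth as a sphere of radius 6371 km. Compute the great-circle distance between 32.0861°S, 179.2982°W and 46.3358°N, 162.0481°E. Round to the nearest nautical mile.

4816 nmi

Δλ = 162.0481 − -179.2982 = 341.3463°; wrapped into (−180°, 180°]: -18.6537°.
Δφ = 46.3358 − -32.0861 = 78.4219°.
a = sin²(Δφ/2) + cos φ₁ · cos φ₂ · sin²(Δλ/2) = 0.415013.
c = 2·atan2(√a, √(1−a)) = 1.39999 rad → d = 6371·c ≈ 8919.35 km ≈ 4816.06 nmi.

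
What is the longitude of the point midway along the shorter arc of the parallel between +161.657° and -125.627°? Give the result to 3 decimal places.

Signed shortest Δλ from +161.657° to -125.627° is +72.716°.
Midpoint longitude = +161.657° + (+72.716°)/2 = +161.657° + 36.358° = +198.015°.
Normalise into (−180°, 180°]: -161.985°.
(The naïve average (+161.657 + -125.627)/2 = 18.015° is on the wrong side of the globe.)

-161.985°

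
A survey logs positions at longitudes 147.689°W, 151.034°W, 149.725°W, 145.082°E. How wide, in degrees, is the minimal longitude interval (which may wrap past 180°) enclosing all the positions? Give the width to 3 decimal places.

67.229°

Sort the longitudes: -151.034°, -149.725°, -147.689°, +145.082°.
Eastward gaps between consecutive values (wrapping around): 1.309°, 2.036°, 292.771°, 63.884°.
Largest gap = 292.771° ⇒ minimal covering band is its complement: 360° − 292.771° = 67.229°.
Band runs from +145.082° eastward to -147.689°, crossing the antimeridian.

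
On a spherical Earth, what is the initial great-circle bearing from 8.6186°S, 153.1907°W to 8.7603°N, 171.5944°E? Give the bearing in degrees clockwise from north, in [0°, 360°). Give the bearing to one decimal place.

295.5°

Δλ = 171.5944 − -153.1907 = 324.7851°; wrapped into (−180°, 180°]: -35.2149°.
θ = atan2( sin Δλ · cos φ₂ , cos φ₁ · sin φ₂ − sin φ₁ · cos φ₂ · cos Δλ )
  = atan2(-0.56992, 0.27158) = -64.521° → normalised to [0°, 360°): 295.479°.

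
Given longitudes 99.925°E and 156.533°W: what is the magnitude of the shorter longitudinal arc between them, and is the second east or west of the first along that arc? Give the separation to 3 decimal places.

Raw difference: -156.533 − 99.925 = -256.458°.
Normalise into (−180°, 180°]: -256.458° + 360° = 103.542°.
Positive ⇒ the second point lies to the east; separation 103.542°.

103.542° east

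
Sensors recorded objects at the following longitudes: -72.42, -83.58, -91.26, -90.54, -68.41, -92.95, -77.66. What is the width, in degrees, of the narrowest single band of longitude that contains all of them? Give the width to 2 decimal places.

24.54°

Sort the longitudes: -92.95°, -91.26°, -90.54°, -83.58°, -77.66°, -72.42°, -68.41°.
Eastward gaps between consecutive values (wrapping around): 1.69°, 0.72°, 6.96°, 5.92°, 5.24°, 4.01°, 335.46°.
Largest gap = 335.46° ⇒ minimal covering band is its complement: 360° − 335.46° = 24.54°.
Band runs from -92.95° eastward to -68.41°.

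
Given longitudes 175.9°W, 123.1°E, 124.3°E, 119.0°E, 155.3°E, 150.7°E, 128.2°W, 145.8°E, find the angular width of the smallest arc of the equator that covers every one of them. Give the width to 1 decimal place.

112.8°

Sort the longitudes: -175.9°, -128.2°, +119.0°, +123.1°, +124.3°, +145.8°, +150.7°, +155.3°.
Eastward gaps between consecutive values (wrapping around): 47.7°, 247.2°, 4.1°, 1.2°, 21.5°, 4.9°, 4.6°, 28.8°.
Largest gap = 247.2° ⇒ minimal covering band is its complement: 360° − 247.2° = 112.8°.
Band runs from +119.0° eastward to -128.2°, crossing the antimeridian.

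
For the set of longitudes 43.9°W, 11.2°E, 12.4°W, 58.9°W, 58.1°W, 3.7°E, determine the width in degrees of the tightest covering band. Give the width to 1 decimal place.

Sort the longitudes: -58.9°, -58.1°, -43.9°, -12.4°, +3.7°, +11.2°.
Eastward gaps between consecutive values (wrapping around): 0.8°, 14.2°, 31.5°, 16.1°, 7.5°, 289.9°.
Largest gap = 289.9° ⇒ minimal covering band is its complement: 360° − 289.9° = 70.1°.
Band runs from -58.9° eastward to +11.2°.

70.1°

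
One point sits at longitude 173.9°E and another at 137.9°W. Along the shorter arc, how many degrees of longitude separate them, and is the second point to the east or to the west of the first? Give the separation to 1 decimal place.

Raw difference: -137.9 − 173.9 = -311.8°.
Normalise into (−180°, 180°]: -311.8° + 360° = 48.2°.
Positive ⇒ the second point lies to the east; separation 48.2°.

48.2° east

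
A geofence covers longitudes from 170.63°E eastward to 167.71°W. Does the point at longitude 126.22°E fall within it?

No

Band width going east from +170.63° to -167.71°: ((-167.71 − 170.63) mod 360) = 21.66°.
Offset of +126.22° east of the west edge: ((126.22 − 170.63) mod 360) = 315.59°.
315.59° > 21.66° ⇒ outside.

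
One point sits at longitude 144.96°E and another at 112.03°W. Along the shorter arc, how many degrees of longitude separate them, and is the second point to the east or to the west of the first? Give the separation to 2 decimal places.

103.01° east

Raw difference: -112.03 − 144.96 = -256.99°.
Normalise into (−180°, 180°]: -256.99° + 360° = 103.01°.
Positive ⇒ the second point lies to the east; separation 103.01°.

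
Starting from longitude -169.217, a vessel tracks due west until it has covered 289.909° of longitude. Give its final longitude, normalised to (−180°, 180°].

-99.126°

Start at -169.217°; shift −289.909° → -459.126°.
-459.126° lies outside (−180°, 180°]; add 360° → -99.126°.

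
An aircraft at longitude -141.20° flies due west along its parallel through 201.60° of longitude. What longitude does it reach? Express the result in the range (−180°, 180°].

Start at -141.20°; shift −201.60° → -342.80°.
-342.80° lies outside (−180°, 180°]; add 360° → +17.20°.

+17.20°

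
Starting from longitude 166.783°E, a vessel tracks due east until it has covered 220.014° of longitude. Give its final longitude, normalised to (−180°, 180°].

Start at +166.783°; shift +220.014° → +386.797°.
+386.797° lies outside (−180°, 180°]; subtract 360° → +26.797°.

26.797°E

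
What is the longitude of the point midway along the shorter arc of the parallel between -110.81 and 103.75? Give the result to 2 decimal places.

+176.47°

Signed shortest Δλ from -110.81° to +103.75° is -145.44°.
Midpoint longitude = -110.81° + (-145.44°)/2 = -110.81° − 72.72° = -183.53°.
Normalise into (−180°, 180°]: +176.47°.
(The naïve average (-110.81 + +103.75)/2 = -3.53° is on the wrong side of the globe.)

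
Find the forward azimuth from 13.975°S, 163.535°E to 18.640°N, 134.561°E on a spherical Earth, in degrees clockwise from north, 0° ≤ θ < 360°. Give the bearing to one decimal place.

Δλ = 134.561 − 163.535 = -28.974°.
θ = atan2( sin Δλ · cos φ₂ , cos φ₁ · sin φ₂ − sin φ₁ · cos φ₂ · cos Δλ )
  = atan2(-0.45900, 0.51035) = -41.968° → normalised to [0°, 360°): 318.032°.

318.0°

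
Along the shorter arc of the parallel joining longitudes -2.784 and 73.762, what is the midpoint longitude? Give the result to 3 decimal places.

+35.489°

Signed shortest Δλ from -2.784° to +73.762° is +76.546°.
Midpoint longitude = -2.784° + (+76.546°)/2 = -2.784° + 38.273° = +35.489°.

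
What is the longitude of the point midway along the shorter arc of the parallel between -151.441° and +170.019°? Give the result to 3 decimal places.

-170.711°

Signed shortest Δλ from -151.441° to +170.019° is -38.540°.
Midpoint longitude = -151.441° + (-38.540°)/2 = -151.441° − 19.270° = -170.711°.
(The naïve average (-151.441 + +170.019)/2 = 9.289° is on the wrong side of the globe.)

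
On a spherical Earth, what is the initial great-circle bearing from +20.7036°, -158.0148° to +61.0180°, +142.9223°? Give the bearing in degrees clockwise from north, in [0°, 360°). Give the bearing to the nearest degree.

330°

Δλ = 142.9223 − -158.0148 = 300.9371°; wrapped into (−180°, 180°]: -59.0629°.
θ = atan2( sin Δλ · cos φ₂ , cos φ₁ · sin φ₂ − sin φ₁ · cos φ₂ · cos Δλ )
  = atan2(-0.41560, 0.73022) = -29.646° → normalised to [0°, 360°): 330.354°.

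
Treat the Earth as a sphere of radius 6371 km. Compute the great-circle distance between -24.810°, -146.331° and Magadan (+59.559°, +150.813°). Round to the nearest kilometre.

Δλ = 150.813 − -146.331 = 297.144°; wrapped into (−180°, 180°]: -62.856°.
Δφ = 59.559 − -24.810 = 84.369°.
a = sin²(Δφ/2) + cos φ₁ · cos φ₂ · sin²(Δλ/2) = 0.575977.
c = 2·atan2(√a, √(1−a)) = 1.72334 rad → d = 6371·c ≈ 10979.40 km.

10979 km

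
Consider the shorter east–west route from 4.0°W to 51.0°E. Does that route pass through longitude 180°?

Signed shortest Δλ = ((51.0 − -4.0 + 180) mod 360) − 180 = 55.0°.
Going east by 55.0° from -4.0° reaches +51.0° without touching 180°.

No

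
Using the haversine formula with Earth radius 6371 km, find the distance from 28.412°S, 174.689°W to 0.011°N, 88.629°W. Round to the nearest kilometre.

Δλ = -88.629 − -174.689 = 86.060°.
Δφ = 0.011 − -28.412 = 28.423°.
a = sin²(Δφ/2) + cos φ₁ · cos φ₂ · sin²(Δλ/2) = 0.469828.
c = 2·atan2(√a, √(1−a)) = 1.51042 rad → d = 6371·c ≈ 9622.86 km.

9623 km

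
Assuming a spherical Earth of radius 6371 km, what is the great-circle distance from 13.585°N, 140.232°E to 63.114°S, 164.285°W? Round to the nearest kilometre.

Δλ = -164.285 − 140.232 = -304.517°; wrapped into (−180°, 180°]: 55.483°.
Δφ = -63.114 − 13.585 = -76.699°.
a = sin²(Δφ/2) + cos φ₁ · cos φ₂ · sin²(Δλ/2) = 0.480209.
c = 2·atan2(√a, √(1−a)) = 1.53120 rad → d = 6371·c ≈ 9755.30 km.

9755 km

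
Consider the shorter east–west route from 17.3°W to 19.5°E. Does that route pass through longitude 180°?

Signed shortest Δλ = ((19.5 − -17.3 + 180) mod 360) − 180 = 36.8°.
Going east by 36.8° from -17.3° reaches +19.5° without touching 180°.

No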